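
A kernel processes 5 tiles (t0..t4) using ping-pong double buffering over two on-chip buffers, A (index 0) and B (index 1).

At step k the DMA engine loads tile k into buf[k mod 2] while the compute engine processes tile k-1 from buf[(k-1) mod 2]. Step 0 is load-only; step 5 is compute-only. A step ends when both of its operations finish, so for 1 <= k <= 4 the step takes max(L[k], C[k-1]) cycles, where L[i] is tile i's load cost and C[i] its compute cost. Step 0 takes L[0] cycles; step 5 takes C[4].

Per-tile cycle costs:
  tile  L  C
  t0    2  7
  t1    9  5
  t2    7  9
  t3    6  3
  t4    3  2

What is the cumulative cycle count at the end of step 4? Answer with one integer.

step 0: L[0]=2 → dur=2, Σ=2 | A=load:t0 B=idle [load-only]
step 1: L[1]=9 C[0]=7 → dur=9, Σ=11 | A=compute:t0 B=load:t1 [load-bound]
step 2: L[2]=7 C[1]=5 → dur=7, Σ=18 | A=load:t2 B=compute:t1 [load-bound]
step 3: L[3]=6 C[2]=9 → dur=9, Σ=27 | A=compute:t2 B=load:t3 [compute-bound]
step 4: L[4]=3 C[3]=3 → dur=3, Σ=30 | A=load:t4 B=compute:t3 [tied]
step 5: C[4]=2 → dur=2, Σ=32 | A=compute:t4 B=idle [compute-only]

end_cycle[4] = 30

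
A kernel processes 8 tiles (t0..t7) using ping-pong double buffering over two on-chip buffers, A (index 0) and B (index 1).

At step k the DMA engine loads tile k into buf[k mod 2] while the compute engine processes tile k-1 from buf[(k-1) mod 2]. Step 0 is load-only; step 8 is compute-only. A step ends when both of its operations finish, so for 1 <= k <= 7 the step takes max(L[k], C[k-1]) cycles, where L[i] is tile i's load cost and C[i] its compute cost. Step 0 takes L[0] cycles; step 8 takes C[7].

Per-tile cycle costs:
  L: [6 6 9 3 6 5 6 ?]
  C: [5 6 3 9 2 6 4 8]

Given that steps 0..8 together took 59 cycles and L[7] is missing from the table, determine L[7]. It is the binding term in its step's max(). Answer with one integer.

L[7] = 7

step 0 | dur = L[0]=6 = 6
step 1 | dur = max(L[1]=6, C[0]=5) = 6
step 2 | dur = max(L[2]=9, C[1]=6) = 9
step 3 | dur = max(L[3]=3, C[2]=3) = 3
step 4 | dur = max(L[4]=6, C[3]=9) = 9
step 5 | dur = max(L[5]=5, C[4]=2) = 5
step 6 | dur = max(L[6]=6, C[5]=6) = 6
step 7 | dur = max(L[7]=?, C[6]=4) = L[7]  (unknown; binding)
step 8 | dur = C[7]=8 = 8
sum of known step durations = 52
dur[7] = total - known = 59 - 52 = 7
L[7] is the binding max in step 7, so L[7] = dur[7] = 7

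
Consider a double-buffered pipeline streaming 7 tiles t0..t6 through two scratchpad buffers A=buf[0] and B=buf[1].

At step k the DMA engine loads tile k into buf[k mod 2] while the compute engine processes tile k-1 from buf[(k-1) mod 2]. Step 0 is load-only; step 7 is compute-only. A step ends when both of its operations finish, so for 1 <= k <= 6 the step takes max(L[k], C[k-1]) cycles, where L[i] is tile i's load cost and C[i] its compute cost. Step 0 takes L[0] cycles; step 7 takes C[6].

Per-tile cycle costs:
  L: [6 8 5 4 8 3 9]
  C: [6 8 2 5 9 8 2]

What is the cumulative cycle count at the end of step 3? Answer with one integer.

[0] DMA t0→A (6c) ∥ CU idle ⇒ 6c, clock 6
[1] DMA t1→B (8c) ∥ CU A:t0 (6c) ⇒ 8c, clock 14
[2] DMA t2→A (5c) ∥ CU B:t1 (8c) ⇒ 8c, clock 22
[3] DMA t3→B (4c) ∥ CU A:t2 (2c) ⇒ 4c, clock 26
[4] DMA t4→A (8c) ∥ CU B:t3 (5c) ⇒ 8c, clock 34
[5] DMA t5→B (3c) ∥ CU A:t4 (9c) ⇒ 9c, clock 43
[6] DMA t6→A (9c) ∥ CU B:t5 (8c) ⇒ 9c, clock 52
[7] DMA idle ∥ CU A:t6 (2c) ⇒ 2c, clock 54

end_cycle[3] = 26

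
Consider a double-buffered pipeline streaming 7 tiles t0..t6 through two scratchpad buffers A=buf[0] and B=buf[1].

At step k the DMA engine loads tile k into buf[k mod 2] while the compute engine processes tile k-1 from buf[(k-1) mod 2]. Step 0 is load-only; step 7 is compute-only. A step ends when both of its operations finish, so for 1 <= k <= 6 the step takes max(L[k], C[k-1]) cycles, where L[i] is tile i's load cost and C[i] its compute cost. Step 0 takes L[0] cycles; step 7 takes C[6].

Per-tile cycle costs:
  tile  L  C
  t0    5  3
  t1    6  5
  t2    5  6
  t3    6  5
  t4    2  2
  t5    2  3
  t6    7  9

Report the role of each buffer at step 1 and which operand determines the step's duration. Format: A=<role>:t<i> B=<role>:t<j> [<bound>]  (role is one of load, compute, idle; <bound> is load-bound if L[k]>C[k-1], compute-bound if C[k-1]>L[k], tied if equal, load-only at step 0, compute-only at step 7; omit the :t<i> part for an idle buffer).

step 1: A=compute:t0 B=load:t1 [load-bound]

step 0: L[0]=5 → dur=5, Σ=5 | A=load:t0 B=idle [load-only]
step 1: L[1]=6 C[0]=3 → dur=6, Σ=11 | A=compute:t0 B=load:t1 [load-bound]
step 2: L[2]=5 C[1]=5 → dur=5, Σ=16 | A=load:t2 B=compute:t1 [tied]
step 3: L[3]=6 C[2]=6 → dur=6, Σ=22 | A=compute:t2 B=load:t3 [tied]
step 4: L[4]=2 C[3]=5 → dur=5, Σ=27 | A=load:t4 B=compute:t3 [compute-bound]
step 5: L[5]=2 C[4]=2 → dur=2, Σ=29 | A=compute:t4 B=load:t5 [tied]
step 6: L[6]=7 C[5]=3 → dur=7, Σ=36 | A=load:t6 B=compute:t5 [load-bound]
step 7: C[6]=9 → dur=9, Σ=45 | A=compute:t6 B=idle [compute-only]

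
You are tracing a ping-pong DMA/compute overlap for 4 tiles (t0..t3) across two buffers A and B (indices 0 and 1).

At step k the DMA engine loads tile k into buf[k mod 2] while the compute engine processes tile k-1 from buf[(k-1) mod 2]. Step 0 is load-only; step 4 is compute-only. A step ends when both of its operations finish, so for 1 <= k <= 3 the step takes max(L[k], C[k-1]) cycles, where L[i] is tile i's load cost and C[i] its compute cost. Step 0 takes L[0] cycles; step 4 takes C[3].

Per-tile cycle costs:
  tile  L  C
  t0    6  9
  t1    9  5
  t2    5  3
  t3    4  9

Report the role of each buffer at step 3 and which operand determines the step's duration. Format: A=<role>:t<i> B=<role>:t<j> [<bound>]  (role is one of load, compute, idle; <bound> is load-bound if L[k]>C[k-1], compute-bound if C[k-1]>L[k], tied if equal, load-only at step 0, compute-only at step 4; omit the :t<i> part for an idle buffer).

step 3: A=compute:t2 B=load:t3 [load-bound]

[0] DMA t0→A (6c) ∥ CU idle ⇒ 6c, clock 6
[1] DMA t1→B (9c) ∥ CU A:t0 (9c) ⇒ 9c, clock 15
[2] DMA t2→A (5c) ∥ CU B:t1 (5c) ⇒ 5c, clock 20
[3] DMA t3→B (4c) ∥ CU A:t2 (3c) ⇒ 4c, clock 24
[4] DMA idle ∥ CU B:t3 (9c) ⇒ 9c, clock 33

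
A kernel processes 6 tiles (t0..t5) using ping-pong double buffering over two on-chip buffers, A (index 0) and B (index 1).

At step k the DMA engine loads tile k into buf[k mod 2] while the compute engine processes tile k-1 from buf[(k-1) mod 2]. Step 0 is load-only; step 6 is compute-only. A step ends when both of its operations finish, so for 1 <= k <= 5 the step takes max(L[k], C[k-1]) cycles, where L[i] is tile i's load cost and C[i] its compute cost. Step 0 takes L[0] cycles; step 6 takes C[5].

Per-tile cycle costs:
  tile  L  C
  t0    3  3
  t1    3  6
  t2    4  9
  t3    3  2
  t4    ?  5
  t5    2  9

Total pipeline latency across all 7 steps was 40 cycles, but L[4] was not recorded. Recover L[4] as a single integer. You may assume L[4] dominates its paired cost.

step 0: dur = L[0]=3 = 3
step 1: dur = max(L[1]=3, C[0]=3) = 3
step 2: dur = max(L[2]=4, C[1]=6) = 6
step 3: dur = max(L[3]=3, C[2]=9) = 9
step 4: dur = max(L[4]=?, C[3]=2) = L[4]  (unknown; binding)
step 5: dur = max(L[5]=2, C[4]=5) = 5
step 6: dur = C[5]=9 = 9
sum of known step durations = 35
dur[4] = total - known = 40 - 35 = 5
L[4] is the binding max in step 4, so L[4] = dur[4] = 5

L[4] = 5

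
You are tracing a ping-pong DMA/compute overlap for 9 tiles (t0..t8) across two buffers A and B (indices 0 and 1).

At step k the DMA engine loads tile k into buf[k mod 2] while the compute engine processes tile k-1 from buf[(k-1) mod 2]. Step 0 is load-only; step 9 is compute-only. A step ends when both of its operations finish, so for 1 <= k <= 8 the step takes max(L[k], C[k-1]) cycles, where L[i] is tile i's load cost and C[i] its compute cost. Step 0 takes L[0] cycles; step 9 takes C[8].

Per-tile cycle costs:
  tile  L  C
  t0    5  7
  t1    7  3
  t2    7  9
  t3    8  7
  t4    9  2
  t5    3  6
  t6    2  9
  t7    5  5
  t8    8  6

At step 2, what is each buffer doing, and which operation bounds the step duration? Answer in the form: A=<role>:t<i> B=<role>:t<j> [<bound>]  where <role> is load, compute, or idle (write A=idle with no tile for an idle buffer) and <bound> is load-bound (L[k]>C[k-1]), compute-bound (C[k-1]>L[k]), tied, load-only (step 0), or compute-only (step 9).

step 0: L[0]=5 → dur=5, Σ=5 | A=load:t0 B=idle [load-only]
step 1: L[1]=7 C[0]=7 → dur=7, Σ=12 | A=compute:t0 B=load:t1 [tied]
step 2: L[2]=7 C[1]=3 → dur=7, Σ=19 | A=load:t2 B=compute:t1 [load-bound]
step 3: L[3]=8 C[2]=9 → dur=9, Σ=28 | A=compute:t2 B=load:t3 [compute-bound]
step 4: L[4]=9 C[3]=7 → dur=9, Σ=37 | A=load:t4 B=compute:t3 [load-bound]
step 5: L[5]=3 C[4]=2 → dur=3, Σ=40 | A=compute:t4 B=load:t5 [load-bound]
step 6: L[6]=2 C[5]=6 → dur=6, Σ=46 | A=load:t6 B=compute:t5 [compute-bound]
step 7: L[7]=5 C[6]=9 → dur=9, Σ=55 | A=compute:t6 B=load:t7 [compute-bound]
step 8: L[8]=8 C[7]=5 → dur=8, Σ=63 | A=load:t8 B=compute:t7 [load-bound]
step 9: C[8]=6 → dur=6, Σ=69 | A=compute:t8 B=idle [compute-only]

step 2: A=load:t2 B=compute:t1 [load-bound]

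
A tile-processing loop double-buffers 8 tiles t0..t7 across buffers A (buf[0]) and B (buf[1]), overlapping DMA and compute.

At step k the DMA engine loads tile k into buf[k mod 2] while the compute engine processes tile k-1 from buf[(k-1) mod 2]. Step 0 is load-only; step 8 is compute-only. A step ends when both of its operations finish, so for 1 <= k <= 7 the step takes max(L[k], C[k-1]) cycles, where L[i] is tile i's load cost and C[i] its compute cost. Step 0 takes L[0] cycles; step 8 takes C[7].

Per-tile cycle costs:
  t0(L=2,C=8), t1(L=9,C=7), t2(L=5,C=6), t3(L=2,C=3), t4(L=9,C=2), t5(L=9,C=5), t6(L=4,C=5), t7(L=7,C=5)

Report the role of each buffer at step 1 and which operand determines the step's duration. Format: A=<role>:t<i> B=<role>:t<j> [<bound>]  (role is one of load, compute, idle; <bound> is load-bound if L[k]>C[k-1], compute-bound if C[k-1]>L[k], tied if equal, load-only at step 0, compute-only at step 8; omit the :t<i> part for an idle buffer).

[0] DMA t0→A (2c) ∥ CU idle ⇒ 2c, clock 2
[1] DMA t1→B (9c) ∥ CU A:t0 (8c) ⇒ 9c, clock 11
[2] DMA t2→A (5c) ∥ CU B:t1 (7c) ⇒ 7c, clock 18
[3] DMA t3→B (2c) ∥ CU A:t2 (6c) ⇒ 6c, clock 24
[4] DMA t4→A (9c) ∥ CU B:t3 (3c) ⇒ 9c, clock 33
[5] DMA t5→B (9c) ∥ CU A:t4 (2c) ⇒ 9c, clock 42
[6] DMA t6→A (4c) ∥ CU B:t5 (5c) ⇒ 5c, clock 47
[7] DMA t7→B (7c) ∥ CU A:t6 (5c) ⇒ 7c, clock 54
[8] DMA idle ∥ CU B:t7 (5c) ⇒ 5c, clock 59

step 1: A=compute:t0 B=load:t1 [load-bound]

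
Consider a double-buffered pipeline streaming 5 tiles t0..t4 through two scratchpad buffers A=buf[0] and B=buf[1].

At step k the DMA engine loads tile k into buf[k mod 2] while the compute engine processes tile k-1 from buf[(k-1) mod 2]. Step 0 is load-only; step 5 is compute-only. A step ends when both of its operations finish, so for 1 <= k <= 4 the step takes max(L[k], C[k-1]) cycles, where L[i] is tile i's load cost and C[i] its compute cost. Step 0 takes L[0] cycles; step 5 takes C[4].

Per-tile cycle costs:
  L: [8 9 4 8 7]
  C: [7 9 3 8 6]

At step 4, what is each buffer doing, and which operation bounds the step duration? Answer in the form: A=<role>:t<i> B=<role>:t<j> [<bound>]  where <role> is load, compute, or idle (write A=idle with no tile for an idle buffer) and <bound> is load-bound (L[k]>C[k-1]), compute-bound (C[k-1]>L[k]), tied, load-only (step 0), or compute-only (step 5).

  0. 8=8c; end=8; A:t0 B:-
  1. max(9,7)=9c; end=17; A:t0 B:t1
  2. max(4,9)=9c; end=26; A:t2 B:t1
  3. max(8,3)=8c; end=34; A:t2 B:t3
  4. max(7,8)=8c; end=42; A:t4 B:t3
  5. 6=6c; end=48; A:t4 B:t3

step 4: A=load:t4 B=compute:t3 [compute-bound]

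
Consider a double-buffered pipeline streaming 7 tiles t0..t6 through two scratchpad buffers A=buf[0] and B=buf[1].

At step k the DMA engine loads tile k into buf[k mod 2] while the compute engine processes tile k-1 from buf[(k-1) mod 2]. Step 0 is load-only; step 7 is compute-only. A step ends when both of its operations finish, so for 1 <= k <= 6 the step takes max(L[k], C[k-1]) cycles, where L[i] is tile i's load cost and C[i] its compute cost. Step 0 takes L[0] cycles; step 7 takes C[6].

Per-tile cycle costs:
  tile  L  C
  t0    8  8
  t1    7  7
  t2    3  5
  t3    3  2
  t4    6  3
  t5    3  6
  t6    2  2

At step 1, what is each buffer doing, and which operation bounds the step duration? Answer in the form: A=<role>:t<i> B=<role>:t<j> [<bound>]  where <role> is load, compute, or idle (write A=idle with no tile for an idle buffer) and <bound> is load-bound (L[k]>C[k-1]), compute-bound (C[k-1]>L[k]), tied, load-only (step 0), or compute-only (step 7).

k=0 load=t0/8c comp=- wait=8 total=8
k=1 load=t1/7c comp=t0/8c wait=8 total=16
k=2 load=t2/3c comp=t1/7c wait=7 total=23
k=3 load=t3/3c comp=t2/5c wait=5 total=28
k=4 load=t4/6c comp=t3/2c wait=6 total=34
k=5 load=t5/3c comp=t4/3c wait=3 total=37
k=6 load=t6/2c comp=t5/6c wait=6 total=43
k=7 load=- comp=t6/2c wait=2 total=45

step 1: A=compute:t0 B=load:t1 [compute-bound]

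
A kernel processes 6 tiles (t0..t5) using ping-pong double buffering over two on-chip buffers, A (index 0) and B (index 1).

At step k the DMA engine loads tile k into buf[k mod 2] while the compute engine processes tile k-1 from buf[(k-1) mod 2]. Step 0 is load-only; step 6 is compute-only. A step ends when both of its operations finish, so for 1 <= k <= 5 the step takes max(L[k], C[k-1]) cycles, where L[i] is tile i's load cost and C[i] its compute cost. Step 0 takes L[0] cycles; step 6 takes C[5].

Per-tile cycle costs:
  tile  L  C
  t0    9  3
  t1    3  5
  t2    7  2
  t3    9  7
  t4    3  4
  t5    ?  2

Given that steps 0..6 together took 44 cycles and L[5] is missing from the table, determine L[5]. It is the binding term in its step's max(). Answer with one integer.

L[5] = 7

step 0 = dur = L[0]=9 = 9
step 1 = dur = max(L[1]=3, C[0]=3) = 3
step 2 = dur = max(L[2]=7, C[1]=5) = 7
step 3 = dur = max(L[3]=9, C[2]=2) = 9
step 4 = dur = max(L[4]=3, C[3]=7) = 7
step 5 = dur = max(L[5]=?, C[4]=4) = L[5]  (unknown; binding)
step 6 = dur = C[5]=2 = 2
sum of known step durations = 37
dur[5] = total - known = 44 - 37 = 7
L[5] is the binding max in step 5, so L[5] = dur[5] = 7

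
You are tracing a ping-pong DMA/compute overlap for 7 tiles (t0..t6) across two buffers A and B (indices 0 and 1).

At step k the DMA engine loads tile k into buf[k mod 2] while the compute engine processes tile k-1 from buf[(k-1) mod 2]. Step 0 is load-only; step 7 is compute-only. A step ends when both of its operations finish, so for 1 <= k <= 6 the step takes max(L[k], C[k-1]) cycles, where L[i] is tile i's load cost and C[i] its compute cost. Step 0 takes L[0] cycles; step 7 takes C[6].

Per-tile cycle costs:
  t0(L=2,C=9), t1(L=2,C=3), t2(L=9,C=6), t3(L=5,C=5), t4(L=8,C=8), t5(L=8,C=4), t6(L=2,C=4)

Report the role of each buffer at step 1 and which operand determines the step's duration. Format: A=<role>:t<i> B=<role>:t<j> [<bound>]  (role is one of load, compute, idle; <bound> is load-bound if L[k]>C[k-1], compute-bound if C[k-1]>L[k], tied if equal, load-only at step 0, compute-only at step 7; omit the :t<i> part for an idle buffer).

step 1: A=compute:t0 B=load:t1 [compute-bound]

step 0: L[0]=2 → dur=2, Σ=2 | A=load:t0 B=idle [load-only]
step 1: L[1]=2 C[0]=9 → dur=9, Σ=11 | A=compute:t0 B=load:t1 [compute-bound]
step 2: L[2]=9 C[1]=3 → dur=9, Σ=20 | A=load:t2 B=compute:t1 [load-bound]
step 3: L[3]=5 C[2]=6 → dur=6, Σ=26 | A=compute:t2 B=load:t3 [compute-bound]
step 4: L[4]=8 C[3]=5 → dur=8, Σ=34 | A=load:t4 B=compute:t3 [load-bound]
step 5: L[5]=8 C[4]=8 → dur=8, Σ=42 | A=compute:t4 B=load:t5 [tied]
step 6: L[6]=2 C[5]=4 → dur=4, Σ=46 | A=load:t6 B=compute:t5 [compute-bound]
step 7: C[6]=4 → dur=4, Σ=50 | A=compute:t6 B=idle [compute-only]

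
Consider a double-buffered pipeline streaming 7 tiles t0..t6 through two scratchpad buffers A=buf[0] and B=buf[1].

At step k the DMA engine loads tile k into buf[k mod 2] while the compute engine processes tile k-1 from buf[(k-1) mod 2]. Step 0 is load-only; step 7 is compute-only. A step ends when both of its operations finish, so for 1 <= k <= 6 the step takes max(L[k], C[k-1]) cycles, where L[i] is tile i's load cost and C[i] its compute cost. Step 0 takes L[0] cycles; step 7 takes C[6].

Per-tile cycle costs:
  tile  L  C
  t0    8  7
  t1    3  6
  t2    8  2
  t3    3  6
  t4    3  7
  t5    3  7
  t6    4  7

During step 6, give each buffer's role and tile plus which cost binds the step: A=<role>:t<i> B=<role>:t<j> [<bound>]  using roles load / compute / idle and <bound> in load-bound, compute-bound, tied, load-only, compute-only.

k=0 load=t0/8c comp=- wait=8 total=8
k=1 load=t1/3c comp=t0/7c wait=7 total=15
k=2 load=t2/8c comp=t1/6c wait=8 total=23
k=3 load=t3/3c comp=t2/2c wait=3 total=26
k=4 load=t4/3c comp=t3/6c wait=6 total=32
k=5 load=t5/3c comp=t4/7c wait=7 total=39
k=6 load=t6/4c comp=t5/7c wait=7 total=46
k=7 load=- comp=t6/7c wait=7 total=53

step 6: A=load:t6 B=compute:t5 [compute-bound]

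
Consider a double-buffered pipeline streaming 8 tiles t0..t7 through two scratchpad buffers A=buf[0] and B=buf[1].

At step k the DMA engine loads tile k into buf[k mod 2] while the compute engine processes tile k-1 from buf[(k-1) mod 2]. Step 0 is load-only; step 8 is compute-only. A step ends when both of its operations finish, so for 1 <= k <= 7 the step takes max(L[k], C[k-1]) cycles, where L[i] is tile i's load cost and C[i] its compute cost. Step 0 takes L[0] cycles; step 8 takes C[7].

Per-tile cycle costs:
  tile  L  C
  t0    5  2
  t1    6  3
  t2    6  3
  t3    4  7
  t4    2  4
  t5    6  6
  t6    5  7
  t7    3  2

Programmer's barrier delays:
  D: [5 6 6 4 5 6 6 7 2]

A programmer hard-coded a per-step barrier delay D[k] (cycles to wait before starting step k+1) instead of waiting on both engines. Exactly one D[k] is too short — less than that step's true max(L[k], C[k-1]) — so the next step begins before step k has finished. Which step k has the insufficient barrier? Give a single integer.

hazard at step 4

[0] required=L[0]=5=5 vs D=5 ok
[1] required=max(L[1]=6,C[0]=2)=6 vs D=6 ok
[2] required=max(L[2]=6,C[1]=3)=6 vs D=6 ok
[3] required=max(L[3]=4,C[2]=3)=4 vs D=4 ok
[4] required=max(L[4]=2,C[3]=7)=7 vs D=5 SHORT
[5] required=max(L[5]=6,C[4]=4)=6 vs D=6 ok
[6] required=max(L[6]=5,C[5]=6)=6 vs D=6 ok
[7] required=max(L[7]=3,C[6]=7)=7 vs D=7 ok
[8] required=C[7]=2=2 vs D=2 ok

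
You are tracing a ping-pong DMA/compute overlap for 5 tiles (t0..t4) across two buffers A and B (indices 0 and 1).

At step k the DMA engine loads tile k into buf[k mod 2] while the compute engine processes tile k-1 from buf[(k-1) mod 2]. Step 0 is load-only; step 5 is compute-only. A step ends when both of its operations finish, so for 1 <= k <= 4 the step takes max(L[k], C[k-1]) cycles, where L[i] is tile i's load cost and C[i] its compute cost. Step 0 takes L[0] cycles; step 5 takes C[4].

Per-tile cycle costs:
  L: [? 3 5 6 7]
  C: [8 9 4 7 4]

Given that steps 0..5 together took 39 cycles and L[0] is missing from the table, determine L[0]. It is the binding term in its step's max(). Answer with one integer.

L[0] = 5

step 0: dur = L[0]=? = L[0]  (unknown; binding)
step 1: dur = max(L[1]=3, C[0]=8) = 8
step 2: dur = max(L[2]=5, C[1]=9) = 9
step 3: dur = max(L[3]=6, C[2]=4) = 6
step 4: dur = max(L[4]=7, C[3]=7) = 7
step 5: dur = C[4]=4 = 4
sum of known step durations = 34
dur[0] = total - known = 39 - 34 = 5
L[0] is the binding max in step 0, so L[0] = dur[0] = 5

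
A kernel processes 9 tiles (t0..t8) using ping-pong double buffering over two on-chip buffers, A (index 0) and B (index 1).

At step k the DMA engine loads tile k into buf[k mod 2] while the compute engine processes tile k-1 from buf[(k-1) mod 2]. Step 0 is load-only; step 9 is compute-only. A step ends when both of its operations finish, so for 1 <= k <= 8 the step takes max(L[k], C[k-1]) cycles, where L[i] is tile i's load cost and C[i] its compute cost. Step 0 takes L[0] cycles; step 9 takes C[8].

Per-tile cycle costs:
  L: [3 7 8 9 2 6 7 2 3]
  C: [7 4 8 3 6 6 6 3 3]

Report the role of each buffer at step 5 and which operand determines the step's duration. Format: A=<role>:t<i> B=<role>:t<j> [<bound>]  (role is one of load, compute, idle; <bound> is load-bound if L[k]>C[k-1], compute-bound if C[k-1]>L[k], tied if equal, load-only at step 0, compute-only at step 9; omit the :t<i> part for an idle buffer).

k=0 load=t0/3c comp=- wait=3 total=3
k=1 load=t1/7c comp=t0/7c wait=7 total=10
k=2 load=t2/8c comp=t1/4c wait=8 total=18
k=3 load=t3/9c comp=t2/8c wait=9 total=27
k=4 load=t4/2c comp=t3/3c wait=3 total=30
k=5 load=t5/6c comp=t4/6c wait=6 total=36
k=6 load=t6/7c comp=t5/6c wait=7 total=43
k=7 load=t7/2c comp=t6/6c wait=6 total=49
k=8 load=t8/3c comp=t7/3c wait=3 total=52
k=9 load=- comp=t8/3c wait=3 total=55

step 5: A=compute:t4 B=load:t5 [tied]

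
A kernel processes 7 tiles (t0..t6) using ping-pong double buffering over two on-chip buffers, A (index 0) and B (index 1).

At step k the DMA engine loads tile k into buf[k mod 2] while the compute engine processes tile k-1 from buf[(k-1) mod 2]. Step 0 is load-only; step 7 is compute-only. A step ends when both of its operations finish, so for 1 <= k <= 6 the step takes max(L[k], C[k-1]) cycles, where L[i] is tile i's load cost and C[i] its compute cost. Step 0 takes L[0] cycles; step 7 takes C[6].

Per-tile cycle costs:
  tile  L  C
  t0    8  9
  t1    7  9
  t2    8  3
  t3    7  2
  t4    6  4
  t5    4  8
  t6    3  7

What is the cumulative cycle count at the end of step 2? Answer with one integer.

end_cycle[2] = 26

step 0: L[0]=8 → dur=8, Σ=8 | A=load:t0 B=idle [load-only]
step 1: L[1]=7 C[0]=9 → dur=9, Σ=17 | A=compute:t0 B=load:t1 [compute-bound]
step 2: L[2]=8 C[1]=9 → dur=9, Σ=26 | A=load:t2 B=compute:t1 [compute-bound]
step 3: L[3]=7 C[2]=3 → dur=7, Σ=33 | A=compute:t2 B=load:t3 [load-bound]
step 4: L[4]=6 C[3]=2 → dur=6, Σ=39 | A=load:t4 B=compute:t3 [load-bound]
step 5: L[5]=4 C[4]=4 → dur=4, Σ=43 | A=compute:t4 B=load:t5 [tied]
step 6: L[6]=3 C[5]=8 → dur=8, Σ=51 | A=load:t6 B=compute:t5 [compute-bound]
step 7: C[6]=7 → dur=7, Σ=58 | A=compute:t6 B=idle [compute-only]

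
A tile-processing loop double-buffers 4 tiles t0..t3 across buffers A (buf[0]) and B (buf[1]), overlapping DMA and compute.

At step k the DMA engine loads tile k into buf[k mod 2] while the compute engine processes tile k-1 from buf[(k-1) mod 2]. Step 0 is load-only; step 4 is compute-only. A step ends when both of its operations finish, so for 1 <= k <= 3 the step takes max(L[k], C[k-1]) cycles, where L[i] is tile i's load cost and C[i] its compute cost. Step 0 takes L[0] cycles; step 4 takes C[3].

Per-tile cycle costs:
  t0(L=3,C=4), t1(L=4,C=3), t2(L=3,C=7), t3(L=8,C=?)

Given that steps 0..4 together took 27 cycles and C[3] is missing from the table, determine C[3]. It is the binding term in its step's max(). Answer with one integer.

C[3] = 9

step 0 | dur = L[0]=3 = 3
step 1 | dur = max(L[1]=4, C[0]=4) = 4
step 2 | dur = max(L[2]=3, C[1]=3) = 3
step 3 | dur = max(L[3]=8, C[2]=7) = 8
step 4 | dur = C[3]=? = C[3]  (unknown; binding)
sum of known step durations = 18
dur[4] = total - known = 27 - 18 = 9
C[3] is the binding max in step 4, so C[3] = dur[4] = 9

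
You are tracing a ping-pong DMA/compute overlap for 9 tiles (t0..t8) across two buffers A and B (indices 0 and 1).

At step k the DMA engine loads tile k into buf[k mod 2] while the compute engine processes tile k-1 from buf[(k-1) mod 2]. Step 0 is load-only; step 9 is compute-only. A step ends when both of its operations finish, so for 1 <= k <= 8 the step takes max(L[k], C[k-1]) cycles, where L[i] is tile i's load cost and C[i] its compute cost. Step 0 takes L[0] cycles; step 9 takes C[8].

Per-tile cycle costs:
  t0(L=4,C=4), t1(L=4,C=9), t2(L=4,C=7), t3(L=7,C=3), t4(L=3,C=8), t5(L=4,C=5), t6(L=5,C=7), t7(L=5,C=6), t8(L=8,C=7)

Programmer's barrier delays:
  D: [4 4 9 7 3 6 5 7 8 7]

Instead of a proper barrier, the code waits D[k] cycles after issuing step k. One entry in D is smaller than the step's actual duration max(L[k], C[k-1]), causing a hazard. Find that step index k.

k=0 barrier L[0]=4→4c, D[0]=4 ok
k=1 barrier max(L[1]=4,C[0]=4)→4c, D[1]=4 ok
k=2 barrier max(L[2]=4,C[1]=9)→9c, D[2]=9 ok
k=3 barrier max(L[3]=7,C[2]=7)→7c, D[3]=7 ok
k=4 barrier max(L[4]=3,C[3]=3)→3c, D[4]=3 ok
k=5 barrier max(L[5]=4,C[4]=8)→8c, D[5]=6 SHORT
k=6 barrier max(L[6]=5,C[5]=5)→5c, D[6]=5 ok
k=7 barrier max(L[7]=5,C[6]=7)→7c, D[7]=7 ok
k=8 barrier max(L[8]=8,C[7]=6)→8c, D[8]=8 ok
k=9 barrier C[8]=7→7c, D[9]=7 ok

hazard at step 5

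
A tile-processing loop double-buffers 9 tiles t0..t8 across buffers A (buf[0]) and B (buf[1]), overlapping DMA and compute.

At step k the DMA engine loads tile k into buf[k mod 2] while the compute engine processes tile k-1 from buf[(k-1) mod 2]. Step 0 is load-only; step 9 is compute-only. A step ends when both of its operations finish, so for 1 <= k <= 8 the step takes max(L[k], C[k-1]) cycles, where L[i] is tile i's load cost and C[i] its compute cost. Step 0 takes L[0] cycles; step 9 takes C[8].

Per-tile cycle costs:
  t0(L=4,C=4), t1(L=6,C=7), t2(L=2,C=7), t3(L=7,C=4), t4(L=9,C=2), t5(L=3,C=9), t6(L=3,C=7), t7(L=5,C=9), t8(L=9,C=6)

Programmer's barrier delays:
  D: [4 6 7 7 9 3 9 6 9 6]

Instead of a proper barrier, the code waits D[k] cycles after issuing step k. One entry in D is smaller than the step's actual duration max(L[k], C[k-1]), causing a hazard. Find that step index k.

hazard at step 7

step 0: need L[0]=4 = 4; D[0]=4 ok
step 1: need max(L[1]=6,C[0]=4) = 6; D[1]=6 ok
step 2: need max(L[2]=2,C[1]=7) = 7; D[2]=7 ok
step 3: need max(L[3]=7,C[2]=7) = 7; D[3]=7 ok
step 4: need max(L[4]=9,C[3]=4) = 9; D[4]=9 ok
step 5: need max(L[5]=3,C[4]=2) = 3; D[5]=3 ok
step 6: need max(L[6]=3,C[5]=9) = 9; D[6]=9 ok
step 7: need max(L[7]=5,C[6]=7) = 7; D[7]=6 SHORT
step 8: need max(L[8]=9,C[7]=9) = 9; D[8]=9 ok
step 9: need C[8]=6 = 6; D[9]=6 ok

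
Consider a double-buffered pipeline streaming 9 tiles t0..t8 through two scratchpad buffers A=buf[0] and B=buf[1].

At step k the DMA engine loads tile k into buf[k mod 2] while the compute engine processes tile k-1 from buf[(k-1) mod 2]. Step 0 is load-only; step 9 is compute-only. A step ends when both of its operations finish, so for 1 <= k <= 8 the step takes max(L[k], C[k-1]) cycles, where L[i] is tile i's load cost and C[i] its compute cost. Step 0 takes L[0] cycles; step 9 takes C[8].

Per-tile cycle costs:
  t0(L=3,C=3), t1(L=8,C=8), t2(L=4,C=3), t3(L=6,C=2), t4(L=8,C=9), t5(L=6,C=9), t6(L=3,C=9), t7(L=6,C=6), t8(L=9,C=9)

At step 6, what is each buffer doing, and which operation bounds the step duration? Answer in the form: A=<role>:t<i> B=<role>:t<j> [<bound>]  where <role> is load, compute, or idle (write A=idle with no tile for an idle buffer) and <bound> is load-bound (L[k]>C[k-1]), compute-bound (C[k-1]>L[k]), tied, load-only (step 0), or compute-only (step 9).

step 6: A=load:t6 B=compute:t5 [compute-bound]

[0] DMA t0→A (3c) ∥ CU idle ⇒ 3c, clock 3
[1] DMA t1→B (8c) ∥ CU A:t0 (3c) ⇒ 8c, clock 11
[2] DMA t2→A (4c) ∥ CU B:t1 (8c) ⇒ 8c, clock 19
[3] DMA t3→B (6c) ∥ CU A:t2 (3c) ⇒ 6c, clock 25
[4] DMA t4→A (8c) ∥ CU B:t3 (2c) ⇒ 8c, clock 33
[5] DMA t5→B (6c) ∥ CU A:t4 (9c) ⇒ 9c, clock 42
[6] DMA t6→A (3c) ∥ CU B:t5 (9c) ⇒ 9c, clock 51
[7] DMA t7→B (6c) ∥ CU A:t6 (9c) ⇒ 9c, clock 60
[8] DMA t8→A (9c) ∥ CU B:t7 (6c) ⇒ 9c, clock 69
[9] DMA idle ∥ CU A:t8 (9c) ⇒ 9c, clock 78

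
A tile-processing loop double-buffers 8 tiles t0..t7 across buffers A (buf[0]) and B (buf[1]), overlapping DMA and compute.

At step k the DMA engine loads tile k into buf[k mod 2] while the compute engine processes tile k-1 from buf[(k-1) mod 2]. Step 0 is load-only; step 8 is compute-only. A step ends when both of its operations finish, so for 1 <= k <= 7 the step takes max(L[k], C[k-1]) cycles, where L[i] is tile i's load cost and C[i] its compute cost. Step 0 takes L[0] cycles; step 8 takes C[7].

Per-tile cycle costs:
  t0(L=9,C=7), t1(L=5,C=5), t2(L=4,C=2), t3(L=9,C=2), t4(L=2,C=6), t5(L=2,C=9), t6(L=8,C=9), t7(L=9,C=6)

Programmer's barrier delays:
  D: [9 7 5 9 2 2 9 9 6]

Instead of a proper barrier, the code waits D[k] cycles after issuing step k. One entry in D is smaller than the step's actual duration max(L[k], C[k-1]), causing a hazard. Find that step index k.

hazard at step 5

k=0 barrier L[0]=9→9c, D[0]=9 ok
k=1 barrier max(L[1]=5,C[0]=7)→7c, D[1]=7 ok
k=2 barrier max(L[2]=4,C[1]=5)→5c, D[2]=5 ok
k=3 barrier max(L[3]=9,C[2]=2)→9c, D[3]=9 ok
k=4 barrier max(L[4]=2,C[3]=2)→2c, D[4]=2 ok
k=5 barrier max(L[5]=2,C[4]=6)→6c, D[5]=2 SHORT
k=6 barrier max(L[6]=8,C[5]=9)→9c, D[6]=9 ok
k=7 barrier max(L[7]=9,C[6]=9)→9c, D[7]=9 ok
k=8 barrier C[7]=6→6c, D[8]=6 ok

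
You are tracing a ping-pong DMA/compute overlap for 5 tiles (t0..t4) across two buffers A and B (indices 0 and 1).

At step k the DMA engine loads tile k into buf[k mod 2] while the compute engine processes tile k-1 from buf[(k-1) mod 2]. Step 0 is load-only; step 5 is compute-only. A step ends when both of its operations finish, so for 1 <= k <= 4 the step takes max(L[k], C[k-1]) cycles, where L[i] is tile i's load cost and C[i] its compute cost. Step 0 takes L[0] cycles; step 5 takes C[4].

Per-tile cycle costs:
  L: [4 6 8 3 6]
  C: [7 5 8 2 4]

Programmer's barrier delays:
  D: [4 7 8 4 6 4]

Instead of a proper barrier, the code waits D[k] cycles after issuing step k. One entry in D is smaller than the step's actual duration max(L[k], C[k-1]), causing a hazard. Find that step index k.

k=0 barrier L[0]=4→4c, D[0]=4 ok
k=1 barrier max(L[1]=6,C[0]=7)→7c, D[1]=7 ok
k=2 barrier max(L[2]=8,C[1]=5)→8c, D[2]=8 ok
k=3 barrier max(L[3]=3,C[2]=8)→8c, D[3]=4 SHORT
k=4 barrier max(L[4]=6,C[3]=2)→6c, D[4]=6 ok
k=5 barrier C[4]=4→4c, D[5]=4 ok

hazard at step 3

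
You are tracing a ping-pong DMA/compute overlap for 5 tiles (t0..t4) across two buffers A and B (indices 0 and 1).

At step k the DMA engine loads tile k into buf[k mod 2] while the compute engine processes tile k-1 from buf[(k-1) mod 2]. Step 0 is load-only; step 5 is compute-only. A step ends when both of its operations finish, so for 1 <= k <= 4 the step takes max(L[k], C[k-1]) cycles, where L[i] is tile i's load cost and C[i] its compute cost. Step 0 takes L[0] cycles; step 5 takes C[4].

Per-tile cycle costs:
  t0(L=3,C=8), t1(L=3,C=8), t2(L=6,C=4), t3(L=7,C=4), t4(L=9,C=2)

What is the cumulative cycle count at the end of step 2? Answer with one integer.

end_cycle[2] = 19

[0] DMA t0→A (3c) ∥ CU idle ⇒ 3c, clock 3
[1] DMA t1→B (3c) ∥ CU A:t0 (8c) ⇒ 8c, clock 11
[2] DMA t2→A (6c) ∥ CU B:t1 (8c) ⇒ 8c, clock 19
[3] DMA t3→B (7c) ∥ CU A:t2 (4c) ⇒ 7c, clock 26
[4] DMA t4→A (9c) ∥ CU B:t3 (4c) ⇒ 9c, clock 35
[5] DMA idle ∥ CU A:t4 (2c) ⇒ 2c, clock 37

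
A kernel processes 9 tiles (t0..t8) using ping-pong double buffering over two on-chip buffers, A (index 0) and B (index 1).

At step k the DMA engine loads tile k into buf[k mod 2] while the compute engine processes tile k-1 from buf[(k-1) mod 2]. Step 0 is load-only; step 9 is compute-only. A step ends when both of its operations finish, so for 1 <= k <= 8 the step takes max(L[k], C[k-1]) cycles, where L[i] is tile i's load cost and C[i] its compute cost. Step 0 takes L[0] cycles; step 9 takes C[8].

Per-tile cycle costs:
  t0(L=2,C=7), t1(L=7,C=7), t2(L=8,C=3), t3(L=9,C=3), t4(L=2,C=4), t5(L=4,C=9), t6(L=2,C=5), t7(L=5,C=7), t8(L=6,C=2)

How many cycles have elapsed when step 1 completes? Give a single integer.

k=0 load=t0/2c comp=- wait=2 total=2
k=1 load=t1/7c comp=t0/7c wait=7 total=9
k=2 load=t2/8c comp=t1/7c wait=8 total=17
k=3 load=t3/9c comp=t2/3c wait=9 total=26
k=4 load=t4/2c comp=t3/3c wait=3 total=29
k=5 load=t5/4c comp=t4/4c wait=4 total=33
k=6 load=t6/2c comp=t5/9c wait=9 total=42
k=7 load=t7/5c comp=t6/5c wait=5 total=47
k=8 load=t8/6c comp=t7/7c wait=7 total=54
k=9 load=- comp=t8/2c wait=2 total=56

end_cycle[1] = 9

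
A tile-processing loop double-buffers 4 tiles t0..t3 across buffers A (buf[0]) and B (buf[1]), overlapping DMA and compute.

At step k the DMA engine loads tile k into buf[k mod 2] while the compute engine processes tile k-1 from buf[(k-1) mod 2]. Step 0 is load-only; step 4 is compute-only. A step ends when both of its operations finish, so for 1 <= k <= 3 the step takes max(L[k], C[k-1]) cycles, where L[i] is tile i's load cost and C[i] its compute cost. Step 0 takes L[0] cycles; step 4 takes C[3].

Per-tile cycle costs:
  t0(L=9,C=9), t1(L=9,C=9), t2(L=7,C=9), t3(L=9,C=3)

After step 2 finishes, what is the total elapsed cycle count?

k=0 load=t0/9c comp=- wait=9 total=9
k=1 load=t1/9c comp=t0/9c wait=9 total=18
k=2 load=t2/7c comp=t1/9c wait=9 total=27
k=3 load=t3/9c comp=t2/9c wait=9 total=36
k=4 load=- comp=t3/3c wait=3 total=39

end_cycle[2] = 27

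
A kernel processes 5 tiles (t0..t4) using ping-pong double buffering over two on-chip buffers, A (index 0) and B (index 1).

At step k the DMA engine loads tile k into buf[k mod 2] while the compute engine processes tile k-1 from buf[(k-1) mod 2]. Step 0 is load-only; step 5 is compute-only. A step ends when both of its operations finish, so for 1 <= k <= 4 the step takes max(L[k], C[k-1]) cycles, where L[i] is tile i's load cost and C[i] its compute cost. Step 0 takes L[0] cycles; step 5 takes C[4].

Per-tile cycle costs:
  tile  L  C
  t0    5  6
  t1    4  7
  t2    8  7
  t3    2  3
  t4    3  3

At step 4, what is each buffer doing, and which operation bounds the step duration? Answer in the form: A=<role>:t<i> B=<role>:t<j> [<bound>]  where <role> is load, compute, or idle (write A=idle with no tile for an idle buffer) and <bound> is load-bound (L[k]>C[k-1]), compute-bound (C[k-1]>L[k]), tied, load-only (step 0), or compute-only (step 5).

step 4: A=load:t4 B=compute:t3 [tied]

k=0 load=t0/5c comp=- wait=5 total=5
k=1 load=t1/4c comp=t0/6c wait=6 total=11
k=2 load=t2/8c comp=t1/7c wait=8 total=19
k=3 load=t3/2c comp=t2/7c wait=7 total=26
k=4 load=t4/3c comp=t3/3c wait=3 total=29
k=5 load=- comp=t4/3c wait=3 total=32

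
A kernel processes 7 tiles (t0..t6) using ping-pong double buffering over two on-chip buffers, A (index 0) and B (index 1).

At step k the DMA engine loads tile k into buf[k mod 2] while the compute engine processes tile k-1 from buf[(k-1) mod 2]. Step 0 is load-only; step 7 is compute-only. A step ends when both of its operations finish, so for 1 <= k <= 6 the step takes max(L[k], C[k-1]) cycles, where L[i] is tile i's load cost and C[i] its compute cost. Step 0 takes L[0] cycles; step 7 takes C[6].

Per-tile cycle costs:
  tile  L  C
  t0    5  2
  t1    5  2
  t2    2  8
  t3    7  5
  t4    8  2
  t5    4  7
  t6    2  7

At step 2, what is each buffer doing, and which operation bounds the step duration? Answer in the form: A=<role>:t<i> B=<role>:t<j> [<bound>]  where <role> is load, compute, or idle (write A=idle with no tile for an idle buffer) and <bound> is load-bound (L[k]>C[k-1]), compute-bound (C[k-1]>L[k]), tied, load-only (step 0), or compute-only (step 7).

  0. 5=5c; end=5; A:t0 B:-
  1. max(5,2)=5c; end=10; A:t0 B:t1
  2. max(2,2)=2c; end=12; A:t2 B:t1
  3. max(7,8)=8c; end=20; A:t2 B:t3
  4. max(8,5)=8c; end=28; A:t4 B:t3
  5. max(4,2)=4c; end=32; A:t4 B:t5
  6. max(2,7)=7c; end=39; A:t6 B:t5
  7. 7=7c; end=46; A:t6 B:t5

step 2: A=load:t2 B=compute:t1 [tied]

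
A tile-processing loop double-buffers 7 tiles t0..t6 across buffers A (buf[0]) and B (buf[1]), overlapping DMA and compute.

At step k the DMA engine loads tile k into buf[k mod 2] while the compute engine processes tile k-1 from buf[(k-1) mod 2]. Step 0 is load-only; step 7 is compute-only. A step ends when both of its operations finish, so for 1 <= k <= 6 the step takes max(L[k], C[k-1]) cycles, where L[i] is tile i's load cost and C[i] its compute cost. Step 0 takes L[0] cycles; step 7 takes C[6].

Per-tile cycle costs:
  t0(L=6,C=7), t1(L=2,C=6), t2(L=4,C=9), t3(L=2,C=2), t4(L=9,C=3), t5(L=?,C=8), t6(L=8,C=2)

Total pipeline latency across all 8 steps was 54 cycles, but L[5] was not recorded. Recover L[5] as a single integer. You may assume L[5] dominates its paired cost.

L[5] = 7

step 0 → dur = L[0]=6 = 6
step 1 → dur = max(L[1]=2, C[0]=7) = 7
step 2 → dur = max(L[2]=4, C[1]=6) = 6
step 3 → dur = max(L[3]=2, C[2]=9) = 9
step 4 → dur = max(L[4]=9, C[3]=2) = 9
step 5 → dur = max(L[5]=?, C[4]=3) = L[5]  (unknown; binding)
step 6 → dur = max(L[6]=8, C[5]=8) = 8
step 7 → dur = C[6]=2 = 2
sum of known step durations = 47
dur[5] = total - known = 54 - 47 = 7
L[5] is the binding max in step 5, so L[5] = dur[5] = 7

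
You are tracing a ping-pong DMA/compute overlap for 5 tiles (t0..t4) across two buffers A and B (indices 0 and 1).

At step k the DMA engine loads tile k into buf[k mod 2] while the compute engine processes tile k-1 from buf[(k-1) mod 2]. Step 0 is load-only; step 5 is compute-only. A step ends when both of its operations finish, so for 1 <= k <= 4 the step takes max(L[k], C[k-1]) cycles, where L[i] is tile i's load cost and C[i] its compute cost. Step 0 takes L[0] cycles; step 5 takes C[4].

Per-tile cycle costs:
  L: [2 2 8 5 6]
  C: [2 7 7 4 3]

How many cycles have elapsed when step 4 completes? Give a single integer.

end_cycle[4] = 25

k=0 load=t0/2c comp=- wait=2 total=2
k=1 load=t1/2c comp=t0/2c wait=2 total=4
k=2 load=t2/8c comp=t1/7c wait=8 total=12
k=3 load=t3/5c comp=t2/7c wait=7 total=19
k=4 load=t4/6c comp=t3/4c wait=6 total=25
k=5 load=- comp=t4/3c wait=3 total=28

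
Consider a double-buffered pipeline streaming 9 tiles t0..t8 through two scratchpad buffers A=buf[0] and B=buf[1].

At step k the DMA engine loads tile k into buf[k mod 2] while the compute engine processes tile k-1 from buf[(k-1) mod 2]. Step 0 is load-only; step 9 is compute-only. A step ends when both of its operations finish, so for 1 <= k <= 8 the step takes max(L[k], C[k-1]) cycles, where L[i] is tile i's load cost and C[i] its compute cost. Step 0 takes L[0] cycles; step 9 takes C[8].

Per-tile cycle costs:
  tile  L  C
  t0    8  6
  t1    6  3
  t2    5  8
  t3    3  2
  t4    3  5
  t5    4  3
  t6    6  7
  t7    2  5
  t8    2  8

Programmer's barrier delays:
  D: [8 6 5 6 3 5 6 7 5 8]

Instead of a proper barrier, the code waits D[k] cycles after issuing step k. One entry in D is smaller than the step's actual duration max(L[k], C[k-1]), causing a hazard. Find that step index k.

step 0: need L[0]=8 = 8; D[0]=8 ok
step 1: need max(L[1]=6,C[0]=6) = 6; D[1]=6 ok
step 2: need max(L[2]=5,C[1]=3) = 5; D[2]=5 ok
step 3: need max(L[3]=3,C[2]=8) = 8; D[3]=6 SHORT
step 4: need max(L[4]=3,C[3]=2) = 3; D[4]=3 ok
step 5: need max(L[5]=4,C[4]=5) = 5; D[5]=5 ok
step 6: need max(L[6]=6,C[5]=3) = 6; D[6]=6 ok
step 7: need max(L[7]=2,C[6]=7) = 7; D[7]=7 ok
step 8: need max(L[8]=2,C[7]=5) = 5; D[8]=5 ok
step 9: need C[8]=8 = 8; D[9]=8 ok

hazard at step 3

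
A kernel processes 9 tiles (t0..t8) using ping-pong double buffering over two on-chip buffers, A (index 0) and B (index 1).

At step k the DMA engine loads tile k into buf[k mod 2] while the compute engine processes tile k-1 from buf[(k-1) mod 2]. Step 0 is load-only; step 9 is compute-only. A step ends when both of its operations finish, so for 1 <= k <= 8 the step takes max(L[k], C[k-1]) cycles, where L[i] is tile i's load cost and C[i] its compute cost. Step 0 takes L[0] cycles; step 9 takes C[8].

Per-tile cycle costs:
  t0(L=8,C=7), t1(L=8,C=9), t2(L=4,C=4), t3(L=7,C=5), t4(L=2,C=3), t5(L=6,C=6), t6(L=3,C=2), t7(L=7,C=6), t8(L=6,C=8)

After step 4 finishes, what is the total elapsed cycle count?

end_cycle[4] = 37

  0. 8=8c; end=8; A:t0 B:-
  1. max(8,7)=8c; end=16; A:t0 B:t1
  2. max(4,9)=9c; end=25; A:t2 B:t1
  3. max(7,4)=7c; end=32; A:t2 B:t3
  4. max(2,5)=5c; end=37; A:t4 B:t3
  5. max(6,3)=6c; end=43; A:t4 B:t5
  6. max(3,6)=6c; end=49; A:t6 B:t5
  7. max(7,2)=7c; end=56; A:t6 B:t7
  8. max(6,6)=6c; end=62; A:t8 B:t7
  9. 8=8c; end=70; A:t8 B:t7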